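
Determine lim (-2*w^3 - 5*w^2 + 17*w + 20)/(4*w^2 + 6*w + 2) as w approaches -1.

-21/2

Direct substitution gives 0/0, so factor. Both numerator and denominator have (w + 1) as a factor.
After cancelling, the expression reduces to (-2*w^2 - 3*w + 20)/(4*w + 2).
Substituting w = -1 gives -21/2.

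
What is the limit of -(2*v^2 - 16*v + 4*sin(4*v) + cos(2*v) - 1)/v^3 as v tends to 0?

128/3

Substitution gives 0/0 (the numerator vanishes to order 3).
Expand each term to order v^3: the coefficient of v^3 in 4·sin(4v) is -128/3 and in cos(2v) is 0.
Lower-order terms cancel with the polynomial part, so the numerator is (-128/3)·v^3 + o(v^3), and the limit is (-128/3)/(-1) = 128/3.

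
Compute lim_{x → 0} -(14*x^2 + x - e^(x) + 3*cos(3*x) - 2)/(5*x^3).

1/30

Substitution gives 0/0; apply L'Hôpital's rule 3 times.
After differentiating numerator and denominator 3 times the quotient is (-e^(x) + 81*sin(3*x))/(-30); at x = 0 this is 1/30.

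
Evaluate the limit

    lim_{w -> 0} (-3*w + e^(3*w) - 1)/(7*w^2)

Direct substitution gives 0/0.
Apply L'Hôpital: lim (3*e^(3*w) - 3)/(14*w), still 0/0.
After 2 applications of L'Hôpital's rule the quotient is (9*e^(3*w))/(14); substituting w = 0 gives 9/14.

9/14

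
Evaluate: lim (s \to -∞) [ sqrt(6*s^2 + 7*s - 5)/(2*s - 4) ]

-√(6)/2

For large |s|, √(6*s^2 + 7*s - 5) ≈ √6·|s| and the denominator ≈ 2s.
Since s → −∞, |s| = −s, giving −√6/(2) = -√(6)/2.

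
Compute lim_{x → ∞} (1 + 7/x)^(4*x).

Write it as [(1 + 7/x)^x]^(4) · (1 + 7/x)^(0). The bracketed term tends to e^(7) and the second factor to 1, so the limit is e^(28).

e^(28)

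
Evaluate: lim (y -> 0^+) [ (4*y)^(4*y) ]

1

Base → 0⁺ and exponent → 0⁺: a 0^0 form.
Take logs: 4y·ln(4y). This is 0·(−∞); rewriting as ln(4y)/(1/(4y)) and applying L'Hôpital gives 0.
Hence the limit is e^0 = 1.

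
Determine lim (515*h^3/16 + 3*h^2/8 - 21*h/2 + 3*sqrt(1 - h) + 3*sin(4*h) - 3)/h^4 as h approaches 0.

Substitution gives 0/0 (the numerator vanishes to order 4).
Expand each term to order h^4: the coefficient of h^4 in 3·√(1 - h) is -15/128 and in 3·sin(4h) is 0.
Lower-order terms cancel with the polynomial part, so the numerator is (-15/128)·h^4 + o(h^4), and the limit is (-15/128)/(1) = -15/128.

-15/128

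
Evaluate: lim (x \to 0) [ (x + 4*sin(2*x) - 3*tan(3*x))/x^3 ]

Substitution gives 0/0 (the numerator vanishes to order 3).
Expand each term to order x^3: the coefficient of x^3 in -3·tan(3x) is -27 and in 4·sin(2x) is -16/3.
Lower-order terms cancel with the polynomial part, so the numerator is (-97/3)·x^3 + o(x^3), and the limit is (-97/3)/(1) = -97/3.

-97/3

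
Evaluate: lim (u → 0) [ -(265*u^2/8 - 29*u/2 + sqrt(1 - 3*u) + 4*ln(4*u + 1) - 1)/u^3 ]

Substitution gives 0/0 (the numerator vanishes to order 3).
Expand each term to order u^3: the coefficient of u^3 in √(1 - 3u) is -27/16 and in 4·ln(1 + 4u) is 256/3.
Lower-order terms cancel with the polynomial part, so the numerator is (4015/48)·u^3 + o(u^3), and the limit is (4015/48)/(-1) = -4015/48.

-4015/48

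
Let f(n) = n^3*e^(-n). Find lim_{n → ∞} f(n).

Write as n^3/e^{1n}, an ∞/∞ form.
Exponential growth dominates any polynomial, so repeated L'Hôpital (or the standard result) gives 0.

0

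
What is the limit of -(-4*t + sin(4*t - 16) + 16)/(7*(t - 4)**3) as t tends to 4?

Direct substitution gives 0/0.
Apply L'Hôpital: lim (4*cos(4*t - 16) - 4)/(-21*(t - 4)^2), still 0/0.
Apply L'Hôpital: lim (-16*sin(4*t - 16))/(168 - 42*t), still 0/0.
After 3 applications of L'Hôpital's rule the quotient is (-64*cos(4*t - 16))/(-42); substituting t = 4 gives 32/21.

32/21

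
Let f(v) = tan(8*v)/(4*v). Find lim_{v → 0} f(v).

2

Substitution gives 0/0.
Since tan(u)/u → 1 as u → 0, tan(8v)/(8v) → 1 and the limit is 8/4 = 2.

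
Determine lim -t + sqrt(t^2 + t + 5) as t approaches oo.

This has the form ∞ − ∞. Multiply and divide by the conjugate √(t^2 + t + 5) + t.
That gives (t + 5) / (√(t^2 + t + 5) + t).
Divide numerator and denominator by t: the limit is 1/(2·1) = 1/2.

1/2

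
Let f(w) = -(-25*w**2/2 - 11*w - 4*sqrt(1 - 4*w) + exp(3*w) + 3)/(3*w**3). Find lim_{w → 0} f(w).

-41/6

Substitution gives 0/0; apply L'Hôpital's rule 3 times.
After differentiating numerator and denominator 3 times the quotient is (27*e^(3*w) + 96/(1 - 4*w)^(5/2))/(-18); at w = 0 this is -41/6.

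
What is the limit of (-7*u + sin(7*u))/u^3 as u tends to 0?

-343/6

Direct substitution gives 0/0.
Apply L'Hôpital: lim (7*cos(7*u) - 7)/(3*u^2), still 0/0.
Apply L'Hôpital: lim (-49*sin(7*u))/(6*u), still 0/0.
After 3 applications of L'Hôpital's rule the quotient is (-343*cos(7*u))/(6); substituting u = 0 gives -343/6.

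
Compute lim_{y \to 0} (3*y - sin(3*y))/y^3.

9/2

Direct substitution gives 0/0.
Apply L'Hôpital: lim (3 - 3*cos(3*y))/(3*y^2), still 0/0.
Apply L'Hôpital: lim (9*sin(3*y))/(6*y), still 0/0.
After 3 applications of L'Hôpital's rule the quotient is (27*cos(3*y))/(6); substituting y = 0 gives 9/2.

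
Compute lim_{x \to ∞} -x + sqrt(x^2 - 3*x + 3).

This has the form ∞ − ∞. Multiply and divide by the conjugate √(x^2 - 3*x + 3) + x.
That gives (-3x + 3) / (√(x^2 - 3*x + 3) + x).
Divide numerator and denominator by x: the limit is -3/(2·1) = -3/2.

-3/2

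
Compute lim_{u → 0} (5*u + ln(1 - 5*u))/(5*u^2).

-5/2

Direct substitution gives 0/0.
Apply L'Hôpital: lim (5 - 5/(1 - 5*u))/(10*u), still 0/0.
After 2 applications of L'Hôpital's rule the quotient is (-25/(1 - 5*u)^2)/(10); substituting u = 0 gives -5/2.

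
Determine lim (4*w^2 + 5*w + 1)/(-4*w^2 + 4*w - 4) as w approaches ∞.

Numerator and denominator both have degree 2.
Dividing every term by w^2, all lower-order terms vanish and the limit is the ratio of leading coefficients, 4/(-4) = -1.

-1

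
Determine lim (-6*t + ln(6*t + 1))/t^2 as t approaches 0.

Direct substitution gives 0/0.
Apply L'Hôpital: lim (-6 + 6/(6*t + 1))/(2*t), still 0/0.
After 2 applications of L'Hôpital's rule the quotient is (-36/(6*t + 1)^2)/(2); substituting t = 0 gives -18.

-18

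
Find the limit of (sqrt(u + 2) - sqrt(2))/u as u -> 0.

A 0/0 form; rationalise with √(2 + u) + √2. This collapses the numerator to u, leaving 1/(√(2 + u) + √2) → 1/(2√2) = √(2)/4.

√(2)/4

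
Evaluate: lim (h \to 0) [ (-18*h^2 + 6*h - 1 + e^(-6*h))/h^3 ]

-36

Direct substitution gives 0/0.
Apply L'Hôpital: lim (-36*h + 6 - 6*e^(-6*h))/(3*h^2), still 0/0.
Apply L'Hôpital: lim (-36 + 36*e^(-6*h))/(6*h), still 0/0.
After 3 applications of L'Hôpital's rule the quotient is (-216*e^(-6*h))/(6); substituting h = 0 gives -36.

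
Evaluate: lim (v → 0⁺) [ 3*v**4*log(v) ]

This is a 0·(−∞) form. Rewrite as 3·ln(v) / v^(−4) and apply L'Hôpital:
the derivative quotient is 3·(1/v) / (−4·v^(−5)) = (-3/4)·v^4 → 0.

0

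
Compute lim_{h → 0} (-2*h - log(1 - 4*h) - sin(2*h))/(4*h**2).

Substitution gives 0/0; apply L'Hôpital's rule 2 times.
After differentiating numerator and denominator 2 times the quotient is (4*sin(2*h) + 16/(4*h - 1)^2)/(8); at h = 0 this is 2.

2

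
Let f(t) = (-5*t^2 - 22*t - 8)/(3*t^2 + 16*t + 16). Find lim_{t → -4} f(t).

-9/4

Since t = -4 makes numerator and denominator zero, (t + 4) divides both.
Cancelling it gives (-5*t - 2)/(3*t + 4); now plug in t = -4 to get -9/4.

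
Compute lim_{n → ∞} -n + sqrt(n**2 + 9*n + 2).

This has the form ∞ − ∞. Multiply and divide by the conjugate √(n^2 + 9*n + 2) + n.
That gives (9n + 2) / (√(n^2 + 9*n + 2) + n).
Divide numerator and denominator by n: the limit is 9/(2·1) = 9/2.

9/2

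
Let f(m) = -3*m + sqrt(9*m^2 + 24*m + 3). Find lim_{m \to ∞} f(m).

An ∞ − ∞ form. Rationalising with the conjugate, the difference becomes (24m + 3) / (√(9*m^2 + 24*m + 3) + 3m).
For large m the denominator behaves like 2·3m, so the quotient tends to 24/6 = 4.

4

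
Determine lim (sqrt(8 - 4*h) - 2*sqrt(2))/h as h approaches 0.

A 0/0 form; rationalise with √(8 - 4h) + √8. This collapses the numerator to -4h, leaving -4/(√(8 - 4h) + √8) → -4/(2√8) = -√(2)/2.

-√(2)/2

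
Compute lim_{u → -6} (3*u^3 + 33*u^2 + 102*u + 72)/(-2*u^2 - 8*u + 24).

Direct substitution gives 0/0, so factor. Both numerator and denominator have (u + 6) as a factor.
After cancelling, the expression reduces to (3*u^2 + 15*u + 12)/(4 - 2*u).
Substituting u = -6 gives 15/8.

15/8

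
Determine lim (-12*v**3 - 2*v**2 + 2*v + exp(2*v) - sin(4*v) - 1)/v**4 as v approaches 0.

Substitution gives 0/0; apply L'Hôpital's rule 4 times.
After differentiating numerator and denominator 4 times the quotient is (16*e^(2*v) - 256*sin(4*v))/(24); at v = 0 this is 2/3.

2/3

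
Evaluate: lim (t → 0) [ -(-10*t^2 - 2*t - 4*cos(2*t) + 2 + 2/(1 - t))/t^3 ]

Substitution gives 0/0; apply L'Hôpital's rule 3 times.
After differentiating numerator and denominator 3 times the quotient is (-32*sin(2*t) + 12/(t - 1)^4)/(-6); at t = 0 this is -2.

-2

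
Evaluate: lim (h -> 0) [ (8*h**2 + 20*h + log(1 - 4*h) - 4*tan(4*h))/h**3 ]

-320/3

Substitution gives 0/0; apply L'Hôpital's rule 3 times.
After differentiating numerator and denominator 3 times the quotient is (-1024*tan(4*h)^2/cos(4*h)^2 - 512/cos(4*h)^4 + 128/(4*h - 1)^3)/(6); at h = 0 this is -320/3.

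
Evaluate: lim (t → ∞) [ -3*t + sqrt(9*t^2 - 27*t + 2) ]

-9/2

An ∞ − ∞ form. Rationalising with the conjugate, the difference becomes (-27t + 2) / (√(9*t^2 - 27*t + 2) + 3t).
For large t the denominator behaves like 2·3t, so the quotient tends to -27/6 = -9/2.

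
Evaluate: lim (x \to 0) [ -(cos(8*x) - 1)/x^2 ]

Direct substitution gives 0/0.
Apply L'Hôpital: lim (-8*sin(8*x))/(-2*x), still 0/0.
After 2 applications of L'Hôpital's rule the quotient is (-64*cos(8*x))/(-2); substituting x = 0 gives 32.

32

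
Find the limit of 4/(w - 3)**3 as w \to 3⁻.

-∞

As w → 3⁻, (w - 3) → 0⁻, so (w - 3)^3 → 0⁻ and 4/(w - 3)^3 → -∞.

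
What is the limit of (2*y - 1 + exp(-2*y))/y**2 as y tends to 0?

Direct substitution gives 0/0.
Apply L'Hôpital: lim (2 - 2*e^(-2*y))/(2*y), still 0/0.
After 2 applications of L'Hôpital's rule the quotient is (4*e^(-2*y))/(2); substituting y = 0 gives 2.

2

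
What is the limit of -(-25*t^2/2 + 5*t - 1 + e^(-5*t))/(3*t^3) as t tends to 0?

Direct substitution gives 0/0.
Apply L'Hôpital: lim (-25*t + 5 - 5*e^(-5*t))/(-9*t^2), still 0/0.
Apply L'Hôpital: lim (-25 + 25*e^(-5*t))/(-18*t), still 0/0.
After 3 applications of L'Hôpital's rule the quotient is (-125*e^(-5*t))/(-18); substituting t = 0 gives 125/18.

125/18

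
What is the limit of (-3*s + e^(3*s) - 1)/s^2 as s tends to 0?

9/2

Direct substitution gives 0/0.
Apply L'Hôpital: lim (3*e^(3*s) - 3)/(2*s), still 0/0.
After 2 applications of L'Hôpital's rule the quotient is (9*e^(3*s))/(2); substituting s = 0 gives 9/2.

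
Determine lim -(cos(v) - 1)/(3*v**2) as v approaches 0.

1/6

Direct substitution gives 0/0.
Apply L'Hôpital: lim (-sin(v))/(-6*v), still 0/0.
After 2 applications of L'Hôpital's rule the quotient is (-cos(v))/(-6); substituting v = 0 gives 1/6.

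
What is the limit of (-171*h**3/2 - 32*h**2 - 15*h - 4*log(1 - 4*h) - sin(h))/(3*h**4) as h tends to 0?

Substitution gives 0/0 (the numerator vanishes to order 4).
Expand each term to order h^4: the coefficient of h^4 in −sin(h) is 0 and in -4·ln(1 - 4h) is 256.
Lower-order terms cancel with the polynomial part, so the numerator is (256)·h^4 + o(h^4), and the limit is (256)/(3) = 256/3.

256/3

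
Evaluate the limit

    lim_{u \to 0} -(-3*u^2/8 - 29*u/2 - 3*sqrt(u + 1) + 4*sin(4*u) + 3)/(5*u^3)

Substitution gives 0/0; apply L'Hôpital's rule 3 times.
After differentiating numerator and denominator 3 times the quotient is (-256*cos(4*u) - 9/(8*(u + 1)^(5/2)))/(-30); at u = 0 this is 2057/240.

2057/240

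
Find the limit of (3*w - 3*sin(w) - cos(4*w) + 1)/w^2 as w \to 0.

8

Substitution gives 0/0; apply L'Hôpital's rule 2 times.
After differentiating numerator and denominator 2 times the quotient is (3*sin(w) + 16*cos(4*w))/(2); at w = 0 this is 8.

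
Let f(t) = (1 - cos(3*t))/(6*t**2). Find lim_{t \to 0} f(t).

Substitution gives 0/0.
Use (1 − cos u)/u² → 1/2 with u = 3t: the limit is 3²/(2·6) = 3/4.

3/4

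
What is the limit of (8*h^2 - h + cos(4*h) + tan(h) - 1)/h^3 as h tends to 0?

Substitution gives 0/0 (the numerator vanishes to order 3).
Expand each term to order h^3: the coefficient of h^3 in cos(4h) is 0 and in tan(h) is 1/3.
Lower-order terms cancel with the polynomial part, so the numerator is (1/3)·h^3 + o(h^3), and the limit is (1/3)/(1) = 1/3.

1/3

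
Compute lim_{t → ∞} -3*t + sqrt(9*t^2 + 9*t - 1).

This has the form ∞ − ∞. Multiply and divide by the conjugate √(9*t^2 + 9*t - 1) + 3t.
That gives (9t - 1) / (√(9*t^2 + 9*t - 1) + 3t).
Divide numerator and denominator by t: the limit is 9/(2·3) = 3/2.

3/2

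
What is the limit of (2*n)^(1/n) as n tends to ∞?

Base → ∞ and exponent → 0: an ∞^0 form.
Take logs: (1/n)·ln(2·n^1) = (ln 2 + 1·ln n)/n → 0.
So the limit is e^0 = 1.

1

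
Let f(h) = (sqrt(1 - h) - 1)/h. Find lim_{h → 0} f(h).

-1/2

A 0/0 form; rationalise with √(1 - h) + √1. This collapses the numerator to -h, leaving -1/(√(1 - h) + √1) → -1/(2√1) = -1/2.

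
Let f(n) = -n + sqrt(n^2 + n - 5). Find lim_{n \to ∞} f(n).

1/2

An ∞ − ∞ form. Rationalising with the conjugate, the difference becomes (n - 5) / (√(n^2 + n - 5) + n).
For large n the denominator behaves like 2·n, so the quotient tends to 1/2 = 1/2.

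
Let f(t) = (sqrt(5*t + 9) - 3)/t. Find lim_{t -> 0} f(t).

Substitution gives 0/0. Multiply numerator and denominator by the conjugate √(9 + 5t) + √9.
The numerator becomes (9 + 5t) − 9 = 5t, so the expression simplifies to 5/(√(9 + 5t) + √9).
Letting t → 0 gives 5/(2√9) = 5/6.

5/6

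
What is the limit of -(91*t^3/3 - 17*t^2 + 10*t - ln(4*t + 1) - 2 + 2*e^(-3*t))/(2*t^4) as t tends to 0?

-283/8

Substitution gives 0/0; apply L'Hôpital's rule 4 times.
After differentiating numerator and denominator 4 times the quotient is (162*e^(-3*t) + 1536/(4*t + 1)^4)/(-48); at t = 0 this is -283/8.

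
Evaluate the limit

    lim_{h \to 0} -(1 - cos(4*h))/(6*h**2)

-4/3

Substitution gives 0/0.
Use (1 − cos u)/u² → 1/2 with u = 4h: the limit is 4²/(2·(-6)) = -4/3.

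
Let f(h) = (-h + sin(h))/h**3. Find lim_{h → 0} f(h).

Direct substitution gives 0/0.
Apply L'Hôpital: lim (cos(h) - 1)/(3*h^2), still 0/0.
Apply L'Hôpital: lim (-sin(h))/(6*h), still 0/0.
After 3 applications of L'Hôpital's rule the quotient is (-cos(h))/(6); substituting h = 0 gives -1/6.

-1/6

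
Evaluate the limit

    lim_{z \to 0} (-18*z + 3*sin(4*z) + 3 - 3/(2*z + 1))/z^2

-12

Substitution gives 0/0; apply L'Hôpital's rule 2 times.
After differentiating numerator and denominator 2 times the quotient is (-48*sin(4*z) - 24/(2*z + 1)^3)/(2); at z = 0 this is -12.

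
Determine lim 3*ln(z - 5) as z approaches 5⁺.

As z → 5⁺, z - 5 → 0⁺ and ln(z - 5) → −∞.
Multiplying by 3 gives -∞.

-∞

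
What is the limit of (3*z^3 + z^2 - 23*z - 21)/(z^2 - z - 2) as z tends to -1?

Since z = -1 makes numerator and denominator zero, (z + 1) divides both.
Cancelling it gives (3*z^2 - 2*z - 21)/(z - 2); now plug in z = -1 to get 16/3.

16/3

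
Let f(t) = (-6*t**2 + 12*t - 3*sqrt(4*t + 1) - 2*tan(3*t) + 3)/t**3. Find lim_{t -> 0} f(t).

-30

Substitution gives 0/0 (the numerator vanishes to order 3).
Expand each term to order t^3: the coefficient of t^3 in -3·√(1 + 4t) is -12 and in -2·tan(3t) is -18.
Lower-order terms cancel with the polynomial part, so the numerator is (-30)·t^3 + o(t^3), and the limit is (-30)/(1) = -30.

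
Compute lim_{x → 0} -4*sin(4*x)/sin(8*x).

-2

Substitution gives 0/0.
Divide numerator and denominator by x: sin(4x)/x → 4 and sin(8x)/x → 8, so the limit is -4·4/8 = -2.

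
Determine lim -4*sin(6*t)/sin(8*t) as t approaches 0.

Substitution gives 0/0.
Divide numerator and denominator by t: sin(6t)/t → 6 and sin(8t)/t → 8, so the limit is -4·6/8 = -3.

-3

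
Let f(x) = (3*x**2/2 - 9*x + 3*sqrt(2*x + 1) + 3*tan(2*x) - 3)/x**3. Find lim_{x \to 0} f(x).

19/2

Substitution gives 0/0; apply L'Hôpital's rule 3 times.
After differentiating numerator and denominator 3 times the quotient is (144*tan(2*x)^2/cos(2*x)^2 + 48/cos(2*x)^2 + 9/(2*x + 1)^(5/2))/(6); at x = 0 this is 19/2.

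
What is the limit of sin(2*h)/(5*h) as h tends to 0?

Substitution gives 0/0.
Write it as (2/5)·sin(2h)/(2h); since sin(u)/u → 1, the limit is 2/5.

2/5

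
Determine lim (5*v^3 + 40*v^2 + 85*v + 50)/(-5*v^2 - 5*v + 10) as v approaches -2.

-1

At v = -2 both the top and bottom vanish — a removable singularity. Factoring out (v + 2) from each leaves (5*v^2 + 30*v + 25)/(5 - 5*v), which at v = -2 equals -1.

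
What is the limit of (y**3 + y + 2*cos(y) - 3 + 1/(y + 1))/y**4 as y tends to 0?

13/12

Substitution gives 0/0 (the numerator vanishes to order 4).
Expand each term to order y^4: the coefficient of y^4 in 2·cos(y) is 1/12 and in 1/(1 + y) is 1.
Lower-order terms cancel with the polynomial part, so the numerator is (13/12)·y^4 + o(y^4), and the limit is (13/12)/(1) = 13/12.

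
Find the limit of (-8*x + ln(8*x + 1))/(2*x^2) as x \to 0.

Direct substitution gives 0/0.
Apply L'Hôpital: lim (-8 + 8/(8*x + 1))/(4*x), still 0/0.
After 2 applications of L'Hôpital's rule the quotient is (-64/(8*x + 1)^2)/(4); substituting x = 0 gives -16.

-16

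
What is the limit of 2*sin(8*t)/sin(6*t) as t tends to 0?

8/3

Substitution gives 0/0.
Divide numerator and denominator by t: sin(8t)/t → 8 and sin(6t)/t → 6, so the limit is 2·8/6 = 8/3.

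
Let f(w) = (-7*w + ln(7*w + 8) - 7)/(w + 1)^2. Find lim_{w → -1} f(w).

Direct substitution gives 0/0.
Apply L'Hôpital: lim (-7 + 7/(7*w + 8))/(2*w + 2), still 0/0.
After 2 applications of L'Hôpital's rule the quotient is (-49/(7*w + 8)^2)/(2); substituting w = -1 gives -49/2.

-49/2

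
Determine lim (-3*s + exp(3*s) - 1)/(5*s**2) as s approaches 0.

9/10

Direct substitution gives 0/0.
Apply L'Hôpital: lim (3*e^(3*s) - 3)/(10*s), still 0/0.
After 2 applications of L'Hôpital's rule the quotient is (9*e^(3*s))/(10); substituting s = 0 gives 9/10.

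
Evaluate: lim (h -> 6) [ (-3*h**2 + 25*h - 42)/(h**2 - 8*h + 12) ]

-11/4

Since h = 6 makes numerator and denominator zero, (h - 6) divides both.
Cancelling it gives (7 - 3*h)/(h - 2); now plug in h = 6 to get -11/4.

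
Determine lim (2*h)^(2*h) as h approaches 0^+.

1

Base → 0⁺ and exponent → 0⁺: a 0^0 form.
Take logs: 2h·ln(2h). This is 0·(−∞); rewriting as ln(2h)/(1/(2h)) and applying L'Hôpital gives 0.
Hence the limit is e^0 = 1.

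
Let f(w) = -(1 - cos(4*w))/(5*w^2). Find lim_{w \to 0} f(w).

-8/5

Substitution gives 0/0.
Use (1 − cos u)/u² → 1/2 with u = 4w: the limit is 4²/(2·(-5)) = -8/5.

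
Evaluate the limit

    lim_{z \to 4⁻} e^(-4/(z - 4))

As z → 4⁻, -4/(z - 4) → +∞, so e^(-4/(z - 4)) → ∞.

∞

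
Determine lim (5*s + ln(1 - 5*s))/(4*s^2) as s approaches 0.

-25/8

Direct substitution gives 0/0.
Apply L'Hôpital: lim (5 - 5/(1 - 5*s))/(8*s), still 0/0.
After 2 applications of L'Hôpital's rule the quotient is (-25/(1 - 5*s)^2)/(8); substituting s = 0 gives -25/8.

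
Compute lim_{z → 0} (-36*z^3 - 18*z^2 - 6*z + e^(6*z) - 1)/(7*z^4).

Direct substitution gives 0/0.
Apply L'Hôpital: lim (-108*z^2 - 36*z + 6*e^(6*z) - 6)/(28*z^3), still 0/0.
Apply L'Hôpital: lim (-216*z + 36*e^(6*z) - 36)/(84*z^2), still 0/0.
Apply L'Hôpital: lim (216*e^(6*z) - 216)/(168*z), still 0/0.
After 4 applications of L'Hôpital's rule the quotient is (1296*e^(6*z))/(168); substituting z = 0 gives 54/7.

54/7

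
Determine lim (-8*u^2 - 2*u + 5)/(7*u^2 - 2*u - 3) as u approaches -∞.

Numerator and denominator both have degree 2.
Dividing every term by u^2, all lower-order terms vanish and the limit is the ratio of leading coefficients, -8/(7) = -8/7.

-8/7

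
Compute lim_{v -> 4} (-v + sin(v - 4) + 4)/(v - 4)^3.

Direct substitution gives 0/0.
Apply L'Hôpital: lim (cos(v - 4) - 1)/(3*(v - 4)^2), still 0/0.
Apply L'Hôpital: lim (-sin(v - 4))/(6*v - 24), still 0/0.
After 3 applications of L'Hôpital's rule the quotient is (-cos(v - 4))/(6); substituting v = 4 gives -1/6.

-1/6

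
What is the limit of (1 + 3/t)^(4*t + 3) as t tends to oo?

e^(12)

The base → 1 and the exponent → ∞: a 1^∞ form.
Take logarithms: (4t + 3)·ln(1 + 3/t). Since ln(1+u) ~ u for small u, this behaves like (4t)·(3/t) → 12.
So the limit is e^(12).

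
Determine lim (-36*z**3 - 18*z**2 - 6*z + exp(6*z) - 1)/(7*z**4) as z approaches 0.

Direct substitution gives 0/0.
Apply L'Hôpital: lim (-108*z^2 - 36*z + 6*e^(6*z) - 6)/(28*z^3), still 0/0.
Apply L'Hôpital: lim (-216*z + 36*e^(6*z) - 36)/(84*z^2), still 0/0.
Apply L'Hôpital: lim (216*e^(6*z) - 216)/(168*z), still 0/0.
After 4 applications of L'Hôpital's rule the quotient is (1296*e^(6*z))/(168); substituting z = 0 gives 54/7.

54/7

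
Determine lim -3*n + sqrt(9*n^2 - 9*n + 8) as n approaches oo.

-3/2

This has the form ∞ − ∞. Multiply and divide by the conjugate √(9*n^2 - 9*n + 8) + 3n.
That gives (-9n + 8) / (√(9*n^2 - 9*n + 8) + 3n).
Divide numerator and denominator by n: the limit is -9/(2·3) = -3/2.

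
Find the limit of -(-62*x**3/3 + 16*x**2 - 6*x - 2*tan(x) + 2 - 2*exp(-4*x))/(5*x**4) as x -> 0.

Substitution gives 0/0 (the numerator vanishes to order 4).
Expand each term to order x^4: the coefficient of x^4 in -2·e^(-4x) is -64/3 and in -2·tan(x) is 0.
Lower-order terms cancel with the polynomial part, so the numerator is (-64/3)·x^4 + o(x^4), and the limit is (-64/3)/(-5) = 64/15.

64/15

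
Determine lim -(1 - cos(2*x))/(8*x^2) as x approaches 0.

-1/4

Substitution gives 0/0.
Use (1 − cos u)/u² → 1/2 with u = 2x: the limit is 2²/(2·(-8)) = -1/4.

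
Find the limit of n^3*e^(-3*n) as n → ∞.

0

Write as n^3/e^{3n}, an ∞/∞ form.
Exponential growth dominates any polynomial, so repeated L'Hôpital (or the standard result) gives 0.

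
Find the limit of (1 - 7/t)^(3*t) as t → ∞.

e^(-21)

Write it as [(1 - 7/t)^t]^(3) · (1 - 7/t)^(0). The bracketed term tends to e^(-7) and the second factor to 1, so the limit is e^(-21).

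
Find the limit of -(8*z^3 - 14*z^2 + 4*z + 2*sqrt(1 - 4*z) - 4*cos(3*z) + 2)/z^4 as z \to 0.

67/2

Substitution gives 0/0 (the numerator vanishes to order 4).
Expand each term to order z^4: the coefficient of z^4 in 2·√(1 - 4z) is -20 and in -4·cos(3z) is -27/2.
Lower-order terms cancel with the polynomial part, so the numerator is (-67/2)·z^4 + o(z^4), and the limit is (-67/2)/(-1) = 67/2.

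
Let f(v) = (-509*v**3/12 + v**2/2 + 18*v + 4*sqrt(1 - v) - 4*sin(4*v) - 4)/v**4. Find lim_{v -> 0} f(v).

-5/32

Substitution gives 0/0 (the numerator vanishes to order 4).
Expand each term to order v^4: the coefficient of v^4 in 4·√(1 - v) is -5/32 and in -4·sin(4v) is 0.
Lower-order terms cancel with the polynomial part, so the numerator is (-5/32)·v^4 + o(v^4), and the limit is (-5/32)/(1) = -5/32.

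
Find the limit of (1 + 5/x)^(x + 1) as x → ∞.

Let L be the limit and take ln: ln L = lim (x + 1)·ln(1 + 5/x) = lim (x + 1)·(5/x + O(1/x²)) = 5.
Hence L = e^(5).

e^(5)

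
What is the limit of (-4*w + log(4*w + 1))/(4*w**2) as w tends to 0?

Direct substitution gives 0/0.
Apply L'Hôpital: lim (-4 + 4/(4*w + 1))/(8*w), still 0/0.
After 2 applications of L'Hôpital's rule the quotient is (-16/(4*w + 1)^2)/(8); substituting w = 0 gives -2.

-2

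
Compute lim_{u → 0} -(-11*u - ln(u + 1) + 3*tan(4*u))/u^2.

Substitution gives 0/0; apply L'Hôpital's rule 2 times.
After differentiating numerator and denominator 2 times the quotient is (96*tan(4*u)/cos(4*u)^2 + (u + 1)^(-2))/(-2); at u = 0 this is -1/2.

-1/2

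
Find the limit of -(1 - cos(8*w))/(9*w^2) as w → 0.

-32/9

Substitution gives 0/0.
Use (1 − cos u)/u² → 1/2 with u = 8w: the limit is 8²/(2·(-9)) = -32/9.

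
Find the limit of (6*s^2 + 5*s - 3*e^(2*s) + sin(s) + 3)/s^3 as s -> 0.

-25/6

Substitution gives 0/0; apply L'Hôpital's rule 3 times.
After differentiating numerator and denominator 3 times the quotient is (-24*e^(2*s) - cos(s))/(6); at s = 0 this is -25/6.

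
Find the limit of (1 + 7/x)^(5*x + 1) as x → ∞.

e^(35)

Let L be the limit and take ln: ln L = lim (5x + 1)·ln(1 + 7/x) = lim (5x + 1)·(7/x + O(1/x²)) = 35.
Hence L = e^(35).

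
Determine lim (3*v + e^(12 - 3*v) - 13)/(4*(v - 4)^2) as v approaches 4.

Direct substitution gives 0/0.
Apply L'Hôpital: lim (3 - 3*e^(12 - 3*v))/(8*v - 32), still 0/0.
After 2 applications of L'Hôpital's rule the quotient is (9*e^(12 - 3*v))/(8); substituting v = 4 gives 9/8.

9/8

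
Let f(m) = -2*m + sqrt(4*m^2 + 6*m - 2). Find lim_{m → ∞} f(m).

3/2

This has the form ∞ − ∞. Multiply and divide by the conjugate √(4*m^2 + 6*m - 2) + 2m.
That gives (6m - 2) / (√(4*m^2 + 6*m - 2) + 2m).
Divide numerator and denominator by m: the limit is 6/(2·2) = 3/2.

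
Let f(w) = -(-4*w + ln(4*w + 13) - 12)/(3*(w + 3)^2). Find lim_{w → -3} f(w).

Direct substitution gives 0/0.
Apply L'Hôpital: lim (-4 + 4/(4*w + 13))/(-6*w - 18), still 0/0.
After 2 applications of L'Hôpital's rule the quotient is (-16/(4*w + 13)^2)/(-6); substituting w = -3 gives 8/3.

8/3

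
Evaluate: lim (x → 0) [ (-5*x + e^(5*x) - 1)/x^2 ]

25/2

Direct substitution gives 0/0.
Apply L'Hôpital: lim (5*e^(5*x) - 5)/(2*x), still 0/0.
After 2 applications of L'Hôpital's rule the quotient is (25*e^(5*x))/(2); substituting x = 0 gives 25/2.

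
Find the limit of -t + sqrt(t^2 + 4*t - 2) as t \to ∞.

2

An ∞ − ∞ form. Rationalising with the conjugate, the difference becomes (4t - 2) / (√(t^2 + 4*t - 2) + t).
For large t the denominator behaves like 2·t, so the quotient tends to 4/2 = 2.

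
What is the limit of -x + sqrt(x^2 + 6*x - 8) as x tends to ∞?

An ∞ − ∞ form. Rationalising with the conjugate, the difference becomes (6x - 8) / (√(x^2 + 6*x - 8) + x).
For large x the denominator behaves like 2·x, so the quotient tends to 6/2 = 3.

3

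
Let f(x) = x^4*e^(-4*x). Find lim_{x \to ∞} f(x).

Write as x^4/e^{4x}, an ∞/∞ form.
Exponential growth dominates any polynomial, so repeated L'Hôpital (or the standard result) gives 0.

0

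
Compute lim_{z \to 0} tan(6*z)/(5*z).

6/5

Substitution gives 0/0.
Since tan(u)/u → 1 as u → 0, tan(6z)/(6z) → 1 and the limit is 6/5.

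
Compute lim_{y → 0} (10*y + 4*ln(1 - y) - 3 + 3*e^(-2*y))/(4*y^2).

1

Substitution gives 0/0; apply L'Hôpital's rule 2 times.
After differentiating numerator and denominator 2 times the quotient is (12*e^(-2*y) - 4/(y - 1)^2)/(8); at y = 0 this is 1.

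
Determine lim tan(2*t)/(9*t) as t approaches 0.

2/9

Substitution gives 0/0.
Since tan(u)/u → 1 as u → 0, tan(2t)/(2t) → 1 and the limit is 2/9.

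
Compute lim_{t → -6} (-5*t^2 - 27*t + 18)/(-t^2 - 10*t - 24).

33/2

Since t = -6 makes numerator and denominator zero, (t + 6) divides both.
Cancelling it gives (3 - 5*t)/(-t - 4); now plug in t = -6 to get 33/2.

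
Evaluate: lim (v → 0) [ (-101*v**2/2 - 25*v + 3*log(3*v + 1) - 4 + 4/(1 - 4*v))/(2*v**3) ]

Substitution gives 0/0 (the numerator vanishes to order 3).
Expand each term to order v^3: the coefficient of v^3 in 4·1/(1 - 4v) is 256 and in 3·ln(1 + 3v) is 27.
Lower-order terms cancel with the polynomial part, so the numerator is (283)·v^3 + o(v^3), and the limit is (283)/(2) = 283/2.

283/2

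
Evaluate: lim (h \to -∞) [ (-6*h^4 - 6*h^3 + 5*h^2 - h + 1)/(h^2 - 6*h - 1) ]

The numerator has higher degree (4 > 2); the quotient behaves like (-6/(1))·h^2 for large |h|.
As h → −∞ this diverges to -∞.

-∞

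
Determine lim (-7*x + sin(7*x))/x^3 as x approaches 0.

-343/6

Direct substitution gives 0/0.
Apply L'Hôpital: lim (7*cos(7*x) - 7)/(3*x^2), still 0/0.
Apply L'Hôpital: lim (-49*sin(7*x))/(6*x), still 0/0.
After 3 applications of L'Hôpital's rule the quotient is (-343*cos(7*x))/(6); substituting x = 0 gives -343/6.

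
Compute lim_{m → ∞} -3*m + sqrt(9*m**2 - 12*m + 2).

An ∞ − ∞ form. Rationalising with the conjugate, the difference becomes (-12m + 2) / (√(9*m^2 - 12*m + 2) + 3m).
For large m the denominator behaves like 2·3m, so the quotient tends to -12/6 = -2.

-2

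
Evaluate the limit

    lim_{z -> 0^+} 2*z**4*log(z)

This is a 0·(−∞) form. Rewrite as 2·ln(z) / z^(−4) and apply L'Hôpital:
the derivative quotient is 2·(1/z) / (−4·z^(−5)) = (-2/4)·z^4 → 0.

0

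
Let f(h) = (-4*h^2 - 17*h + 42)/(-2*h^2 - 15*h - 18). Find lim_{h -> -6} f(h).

At h = -6 both the top and bottom vanish — a removable singularity. Factoring out (h + 6) from each leaves (7 - 4*h)/(-2*h - 3), which at h = -6 equals 31/9.

31/9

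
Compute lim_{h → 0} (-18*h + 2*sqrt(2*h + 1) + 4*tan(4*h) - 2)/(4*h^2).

Substitution gives 0/0; apply L'Hôpital's rule 2 times.
After differentiating numerator and denominator 2 times the quotient is (128*tan(4*h)/cos(4*h)^2 - 2/(2*h + 1)^(3/2))/(8); at h = 0 this is -1/4.

-1/4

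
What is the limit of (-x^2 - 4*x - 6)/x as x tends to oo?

The numerator has higher degree (2 > 1); the quotient behaves like (-1/(1))·x^1 for large |x|.
As x → +∞ this diverges to -∞.

-∞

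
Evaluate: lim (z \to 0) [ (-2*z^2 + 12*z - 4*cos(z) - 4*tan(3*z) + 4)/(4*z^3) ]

-9

Substitution gives 0/0; apply L'Hôpital's rule 3 times.
After differentiating numerator and denominator 3 times the quotient is (-4*sin(z) - 648*tan(3*z)^4 - 864*tan(3*z)^2 - 216)/(24); at z = 0 this is -9.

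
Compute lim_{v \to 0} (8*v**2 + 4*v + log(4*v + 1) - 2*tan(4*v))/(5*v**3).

-64/15

Substitution gives 0/0; apply L'Hôpital's rule 3 times.
After differentiating numerator and denominator 3 times the quotient is (-512*tan(4*v)^2/cos(4*v)^2 - 256/cos(4*v)^4 + 128/(4*v + 1)^3)/(30); at v = 0 this is -64/15.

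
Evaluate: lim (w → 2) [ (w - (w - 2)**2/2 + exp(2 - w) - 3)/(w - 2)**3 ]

-1/6

Direct substitution gives 0/0.
Apply L'Hôpital: lim (-w - e^(2 - w) + 3)/(3*(w - 2)^2), still 0/0.
Apply L'Hôpital: lim (e^(2 - w) - 1)/(6*w - 12), still 0/0.
After 3 applications of L'Hôpital's rule the quotient is (-e^(2 - w))/(6); substituting w = 2 gives -1/6.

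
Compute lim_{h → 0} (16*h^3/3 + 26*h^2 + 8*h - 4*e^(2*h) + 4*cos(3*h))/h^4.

Substitution gives 0/0 (the numerator vanishes to order 4).
Expand each term to order h^4: the coefficient of h^4 in -4·e^(2h) is -8/3 and in 4·cos(3h) is 27/2.
Lower-order terms cancel with the polynomial part, so the numerator is (65/6)·h^4 + o(h^4), and the limit is (65/6)/(1) = 65/6.

65/6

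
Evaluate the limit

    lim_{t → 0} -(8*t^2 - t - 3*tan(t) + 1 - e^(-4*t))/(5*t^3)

-29/15

Substitution gives 0/0 (the numerator vanishes to order 3).
Expand each term to order t^3: the coefficient of t^3 in -3·tan(t) is -1 and in −e^(-4t) is 32/3.
Lower-order terms cancel with the polynomial part, so the numerator is (29/3)·t^3 + o(t^3), and the limit is (29/3)/(-5) = -29/15.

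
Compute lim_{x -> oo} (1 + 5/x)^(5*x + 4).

Let L be the limit and take ln: ln L = lim (5x + 4)·ln(1 + 5/x) = lim (5x + 4)·(5/x + O(1/x²)) = 25.
Hence L = e^(25).

e^(25)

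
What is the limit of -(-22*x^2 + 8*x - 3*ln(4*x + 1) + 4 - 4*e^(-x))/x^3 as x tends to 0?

190/3

Substitution gives 0/0; apply L'Hôpital's rule 3 times.
After differentiating numerator and denominator 3 times the quotient is (4*e^(-x) - 384/(4*x + 1)^3)/(-6); at x = 0 this is 190/3.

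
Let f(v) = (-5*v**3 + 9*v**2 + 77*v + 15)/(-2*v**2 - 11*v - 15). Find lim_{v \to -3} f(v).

-112

Direct substitution gives 0/0, so factor. Both numerator and denominator have (v + 3) as a factor.
After cancelling, the expression reduces to (-5*v^2 + 24*v + 5)/(-2*v - 5).
Substituting v = -3 gives -112.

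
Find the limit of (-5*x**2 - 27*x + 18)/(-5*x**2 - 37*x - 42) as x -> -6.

33/23

At x = -6 both the top and bottom vanish — a removable singularity. Factoring out (x + 6) from each leaves (3 - 5*x)/(-5*x - 7), which at x = -6 equals 33/23.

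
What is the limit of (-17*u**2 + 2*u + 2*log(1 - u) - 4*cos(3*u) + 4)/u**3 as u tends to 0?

-2/3

Substitution gives 0/0; apply L'Hôpital's rule 3 times.
After differentiating numerator and denominator 3 times the quotient is (-108*sin(3*u) + 4/(u - 1)^3)/(6); at u = 0 this is -2/3.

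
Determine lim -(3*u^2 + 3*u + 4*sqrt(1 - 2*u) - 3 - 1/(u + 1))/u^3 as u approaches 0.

1

Substitution gives 0/0; apply L'Hôpital's rule 3 times.
After differentiating numerator and denominator 3 times the quotient is (6/(u + 1)^4 - 12/(1 - 2*u)^(5/2))/(-6); at u = 0 this is 1.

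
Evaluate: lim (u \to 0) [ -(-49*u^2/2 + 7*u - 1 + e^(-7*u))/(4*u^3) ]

343/24

Direct substitution gives 0/0.
Apply L'Hôpital: lim (-49*u + 7 - 7*e^(-7*u))/(-12*u^2), still 0/0.
Apply L'Hôpital: lim (-49 + 49*e^(-7*u))/(-24*u), still 0/0.
After 3 applications of L'Hôpital's rule the quotient is (-343*e^(-7*u))/(-24); substituting u = 0 gives 343/24.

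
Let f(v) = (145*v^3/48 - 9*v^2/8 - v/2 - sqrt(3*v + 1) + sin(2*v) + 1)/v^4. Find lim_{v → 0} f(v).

405/128

Substitution gives 0/0 (the numerator vanishes to order 4).
Expand each term to order v^4: the coefficient of v^4 in −√(1 + 3v) is 405/128 and in sin(2v) is 0.
Lower-order terms cancel with the polynomial part, so the numerator is (405/128)·v^4 + o(v^4), and the limit is (405/128)/(1) = 405/128.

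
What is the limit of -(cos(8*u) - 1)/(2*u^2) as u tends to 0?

16

Direct substitution gives 0/0.
Apply L'Hôpital: lim (-8*sin(8*u))/(-4*u), still 0/0.
After 2 applications of L'Hôpital's rule the quotient is (-64*cos(8*u))/(-4); substituting u = 0 gives 16.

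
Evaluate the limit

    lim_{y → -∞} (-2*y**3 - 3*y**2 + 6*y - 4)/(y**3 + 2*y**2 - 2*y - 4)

Numerator and denominator both have degree 3.
Dividing every term by y^3, all lower-order terms vanish and the limit is the ratio of leading coefficients, -2/(1) = -2.

-2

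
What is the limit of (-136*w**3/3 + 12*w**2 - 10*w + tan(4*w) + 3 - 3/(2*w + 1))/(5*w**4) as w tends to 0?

-48/5

Substitution gives 0/0 (the numerator vanishes to order 4).
Expand each term to order w^4: the coefficient of w^4 in -3·1/(1 + 2w) is -48 and in tan(4w) is 0.
Lower-order terms cancel with the polynomial part, so the numerator is (-48)·w^4 + o(w^4), and the limit is (-48)/(5) = -48/5.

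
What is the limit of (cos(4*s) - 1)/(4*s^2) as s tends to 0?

-2

Direct substitution gives 0/0.
Apply L'Hôpital: lim (-4*sin(4*s))/(8*s), still 0/0.
After 2 applications of L'Hôpital's rule the quotient is (-16*cos(4*s))/(8); substituting s = 0 gives -2.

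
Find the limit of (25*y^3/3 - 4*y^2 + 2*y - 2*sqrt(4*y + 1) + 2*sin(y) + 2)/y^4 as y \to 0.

Substitution gives 0/0; apply L'Hôpital's rule 4 times.
After differentiating numerator and denominator 4 times the quotient is (2*sin(y) + 480/(4*y + 1)^(7/2))/(24); at y = 0 this is 20.

20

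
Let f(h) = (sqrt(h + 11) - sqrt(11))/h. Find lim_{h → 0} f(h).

√(11)/22

A 0/0 form; rationalise with √(11 + h) + √11. This collapses the numerator to h, leaving 1/(√(11 + h) + √11) → 1/(2√11) = √(11)/22.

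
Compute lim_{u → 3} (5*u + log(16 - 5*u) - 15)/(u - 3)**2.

Direct substitution gives 0/0.
Apply L'Hôpital: lim (5 - 5/(16 - 5*u))/(2*u - 6), still 0/0.
After 2 applications of L'Hôpital's rule the quotient is (-25/(16 - 5*u)^2)/(2); substituting u = 3 gives -25/2.

-25/2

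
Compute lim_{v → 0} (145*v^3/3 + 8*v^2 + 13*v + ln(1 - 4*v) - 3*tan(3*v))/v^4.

Substitution gives 0/0; apply L'Hôpital's rule 4 times.
After differentiating numerator and denominator 4 times the quotient is (1944*tan(3*v)/cos(3*v)^2 - 5832*tan(3*v)/cos(3*v)^4 - 1536/(4*v - 1)^4)/(24); at v = 0 this is -64.

-64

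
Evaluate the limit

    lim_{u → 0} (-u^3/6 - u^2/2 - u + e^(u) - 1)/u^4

Direct substitution gives 0/0.
Apply L'Hôpital: lim (-u^2/2 - u + e^(u) - 1)/(4*u^3), still 0/0.
Apply L'Hôpital: lim (-u + e^(u) - 1)/(12*u^2), still 0/0.
Apply L'Hôpital: lim (e^(u) - 1)/(24*u), still 0/0.
After 4 applications of L'Hôpital's rule the quotient is (e^(u))/(24); substituting u = 0 gives 1/24.

1/24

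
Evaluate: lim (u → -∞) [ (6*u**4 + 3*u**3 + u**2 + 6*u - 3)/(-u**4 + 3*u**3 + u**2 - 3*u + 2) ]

-6

Numerator and denominator both have degree 4.
Dividing every term by u^4, all lower-order terms vanish and the limit is the ratio of leading coefficients, 6/(-1) = -6.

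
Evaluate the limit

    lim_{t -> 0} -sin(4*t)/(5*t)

-4/5

Substitution gives 0/0.
Write it as (4/(-5))·sin(4t)/(4t); since sin(u)/u → 1, the limit is -4/5.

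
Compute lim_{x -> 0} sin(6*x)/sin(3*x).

2

Substitution gives 0/0.
Divide numerator and denominator by x: sin(6x)/x → 6 and sin(3x)/x → 3, so the limit is 1·6/3 = 2.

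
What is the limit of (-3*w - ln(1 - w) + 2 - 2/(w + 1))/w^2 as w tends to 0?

-3/2

Substitution gives 0/0; apply L'Hôpital's rule 2 times.
After differentiating numerator and denominator 2 times the quotient is (-4/(w + 1)^3 + (w - 1)^(-2))/(2); at w = 0 this is -3/2.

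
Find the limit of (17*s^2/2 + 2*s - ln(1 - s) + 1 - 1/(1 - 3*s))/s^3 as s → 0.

Substitution gives 0/0 (the numerator vanishes to order 3).
Expand each term to order s^3: the coefficient of s^3 in −ln(1 - s) is 1/3 and in −1/(1 - 3s) is -27.
Lower-order terms cancel with the polynomial part, so the numerator is (-80/3)·s^3 + o(s^3), and the limit is (-80/3)/(1) = -80/3.

-80/3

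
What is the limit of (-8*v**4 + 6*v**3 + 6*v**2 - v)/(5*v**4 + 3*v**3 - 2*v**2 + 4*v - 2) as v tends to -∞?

-8/5

Numerator and denominator both have degree 4.
Dividing every term by v^4, all lower-order terms vanish and the limit is the ratio of leading coefficients, -8/(5) = -8/5.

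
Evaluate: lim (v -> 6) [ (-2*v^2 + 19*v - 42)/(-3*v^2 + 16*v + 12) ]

1/4

At v = 6 both the top and bottom vanish — a removable singularity. Factoring out (v - 6) from each leaves (7 - 2*v)/(-3*v - 2), which at v = 6 equals 1/4.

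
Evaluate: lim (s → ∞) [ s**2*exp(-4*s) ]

0

Write as s^2/e^{4s}, an ∞/∞ form.
Exponential growth dominates any polynomial, so repeated L'Hôpital (or the standard result) gives 0.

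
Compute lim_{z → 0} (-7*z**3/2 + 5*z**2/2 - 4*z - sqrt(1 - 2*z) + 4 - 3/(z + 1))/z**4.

Substitution gives 0/0; apply L'Hôpital's rule 4 times.
After differentiating numerator and denominator 4 times the quotient is (-72/(z + 1)^5 + 15/(1 - 2*z)^(7/2))/(24); at z = 0 this is -19/8.

-19/8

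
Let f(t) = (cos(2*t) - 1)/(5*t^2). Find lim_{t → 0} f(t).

-2/5

Direct substitution gives 0/0.
Apply L'Hôpital: lim (-2*sin(2*t))/(10*t), still 0/0.
After 2 applications of L'Hôpital's rule the quotient is (-4*cos(2*t))/(10); substituting t = 0 gives -2/5.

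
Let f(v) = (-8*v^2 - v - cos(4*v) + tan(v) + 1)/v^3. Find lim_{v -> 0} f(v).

1/3

Substitution gives 0/0; apply L'Hôpital's rule 3 times.
After differentiating numerator and denominator 3 times the quotient is (-64*sin(4*v) + 6*tan(v)^4 + 8*tan(v)^2 + 2)/(6); at v = 0 this is 1/3.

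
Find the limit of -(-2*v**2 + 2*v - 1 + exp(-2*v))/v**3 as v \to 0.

4/3

Direct substitution gives 0/0.
Apply L'Hôpital: lim (-4*v + 2 - 2*e^(-2*v))/(-3*v^2), still 0/0.
Apply L'Hôpital: lim (-4 + 4*e^(-2*v))/(-6*v), still 0/0.
After 3 applications of L'Hôpital's rule the quotient is (-8*e^(-2*v))/(-6); substituting v = 0 gives 4/3.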